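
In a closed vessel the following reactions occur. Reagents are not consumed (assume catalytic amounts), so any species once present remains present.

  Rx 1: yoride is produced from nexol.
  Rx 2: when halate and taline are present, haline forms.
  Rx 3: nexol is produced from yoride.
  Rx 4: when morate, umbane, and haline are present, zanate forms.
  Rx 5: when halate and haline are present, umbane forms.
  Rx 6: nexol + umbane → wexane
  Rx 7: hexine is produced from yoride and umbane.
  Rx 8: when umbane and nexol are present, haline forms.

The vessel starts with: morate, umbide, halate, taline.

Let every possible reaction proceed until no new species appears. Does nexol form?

No

nexol would need yoride (Rx 3), but yoride never forms.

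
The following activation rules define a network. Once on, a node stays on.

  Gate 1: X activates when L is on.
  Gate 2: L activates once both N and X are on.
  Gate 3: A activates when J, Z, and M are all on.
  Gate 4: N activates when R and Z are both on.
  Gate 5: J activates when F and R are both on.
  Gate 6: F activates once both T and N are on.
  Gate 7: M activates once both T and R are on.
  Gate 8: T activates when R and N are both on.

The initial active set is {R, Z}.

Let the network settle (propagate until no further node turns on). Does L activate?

No

L would need N and X (Gate 2), but X never turns on.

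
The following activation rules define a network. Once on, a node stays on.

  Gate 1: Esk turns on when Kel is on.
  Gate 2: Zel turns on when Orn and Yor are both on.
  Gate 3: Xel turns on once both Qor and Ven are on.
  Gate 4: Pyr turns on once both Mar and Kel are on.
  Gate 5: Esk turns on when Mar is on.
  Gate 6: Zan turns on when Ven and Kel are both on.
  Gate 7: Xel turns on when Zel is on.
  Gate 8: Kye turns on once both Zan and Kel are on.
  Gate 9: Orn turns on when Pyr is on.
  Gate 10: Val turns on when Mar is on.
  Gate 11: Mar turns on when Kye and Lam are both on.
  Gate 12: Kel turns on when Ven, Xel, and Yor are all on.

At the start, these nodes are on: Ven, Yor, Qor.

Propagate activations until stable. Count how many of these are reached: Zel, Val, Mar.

Zel would need Orn and Yor (Gate 2), but Orn never turns on.
Val would need Mar (Gate 10), but Mar never turns on.
Mar would need Kye and Lam (Gate 11), but Lam never turns on.
None of the 3 are reached.

0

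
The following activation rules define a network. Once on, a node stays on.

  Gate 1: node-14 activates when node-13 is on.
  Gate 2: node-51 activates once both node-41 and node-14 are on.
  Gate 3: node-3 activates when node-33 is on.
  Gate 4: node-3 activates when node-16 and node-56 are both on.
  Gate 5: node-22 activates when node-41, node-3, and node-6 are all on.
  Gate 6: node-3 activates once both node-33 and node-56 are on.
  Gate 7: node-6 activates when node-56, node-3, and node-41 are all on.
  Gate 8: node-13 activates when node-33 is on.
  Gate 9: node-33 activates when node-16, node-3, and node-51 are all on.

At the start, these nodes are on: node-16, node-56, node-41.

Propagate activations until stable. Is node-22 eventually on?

node-16 and node-56 are on, so node-3 activates (Gate 4).
Gate 7: node-56, node-3, and node-41 on → node-6 on.
node-41, node-3, and node-6 are on, so node-22 activates (Gate 5).

Yes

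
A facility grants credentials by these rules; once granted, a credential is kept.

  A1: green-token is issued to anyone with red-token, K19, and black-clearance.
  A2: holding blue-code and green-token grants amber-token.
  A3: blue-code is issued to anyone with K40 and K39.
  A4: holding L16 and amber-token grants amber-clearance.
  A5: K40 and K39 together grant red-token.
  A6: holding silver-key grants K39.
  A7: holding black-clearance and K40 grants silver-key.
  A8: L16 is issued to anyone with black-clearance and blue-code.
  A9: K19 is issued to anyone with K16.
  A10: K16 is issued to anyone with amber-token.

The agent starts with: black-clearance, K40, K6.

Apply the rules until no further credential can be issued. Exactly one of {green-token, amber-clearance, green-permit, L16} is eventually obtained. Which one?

Holding black-clearance and K40 grants silver-key (A7).
Holding silver-key grants K39 (A6).
Holding K40 and K39 grants blue-code (A3).
Holding black-clearance and blue-code grants L16 (A8).
green-token would need red-token, K19, and black-clearance (A1), but K19 is never granted. No rule produces green-permit, and it is not given. amber-clearance would need L16 and amber-token (A4), but amber-token is never granted.

L16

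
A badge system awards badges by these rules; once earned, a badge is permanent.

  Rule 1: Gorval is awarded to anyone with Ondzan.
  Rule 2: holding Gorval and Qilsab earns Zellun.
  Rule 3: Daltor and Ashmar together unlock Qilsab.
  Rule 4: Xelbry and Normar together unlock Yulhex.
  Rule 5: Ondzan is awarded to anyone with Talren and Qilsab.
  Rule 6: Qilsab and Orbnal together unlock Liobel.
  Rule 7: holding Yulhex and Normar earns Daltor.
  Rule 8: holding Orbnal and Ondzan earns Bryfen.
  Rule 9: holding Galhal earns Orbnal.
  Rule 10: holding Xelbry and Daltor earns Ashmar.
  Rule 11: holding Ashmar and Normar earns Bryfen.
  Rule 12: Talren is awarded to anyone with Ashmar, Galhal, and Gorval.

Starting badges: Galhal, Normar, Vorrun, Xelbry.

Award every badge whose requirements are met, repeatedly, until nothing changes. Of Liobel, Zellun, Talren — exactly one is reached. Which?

Liobel

With Xelbry and Normar, Yulhex is earned (Rule 4).
With Galhal, Orbnal is earned (Rule 9).
With Yulhex and Normar, Daltor is earned (Rule 7).
With Xelbry and Daltor, Ashmar is earned (Rule 10).
With Daltor and Ashmar, Qilsab is earned (Rule 3).
With Qilsab and Orbnal, Liobel is earned (Rule 6).
Zellun would need Gorval and Qilsab (Rule 2), but Gorval is never earned. Talren would need Ashmar, Galhal, and Gorval (Rule 12), but Gorval is never earned.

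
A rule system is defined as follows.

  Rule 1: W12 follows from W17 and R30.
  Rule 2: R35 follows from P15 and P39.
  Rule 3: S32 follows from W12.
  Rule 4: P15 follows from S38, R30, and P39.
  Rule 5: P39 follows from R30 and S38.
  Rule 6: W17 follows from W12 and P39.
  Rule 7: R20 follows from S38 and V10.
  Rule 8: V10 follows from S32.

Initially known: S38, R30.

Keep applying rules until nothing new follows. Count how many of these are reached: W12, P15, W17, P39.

2

From R30 and S38, Rule 5 gives P39.
S38, R30, and P39 hold, so P15 follows (Rule 4).
W12 would need W17 and R30 (Rule 1), but W17 is never established.
P15: reached.
W17 would need W12 and P39 (Rule 6), but W12 is never established.
P39: reached.
Reached: P15 and P39 — 2 of the 4.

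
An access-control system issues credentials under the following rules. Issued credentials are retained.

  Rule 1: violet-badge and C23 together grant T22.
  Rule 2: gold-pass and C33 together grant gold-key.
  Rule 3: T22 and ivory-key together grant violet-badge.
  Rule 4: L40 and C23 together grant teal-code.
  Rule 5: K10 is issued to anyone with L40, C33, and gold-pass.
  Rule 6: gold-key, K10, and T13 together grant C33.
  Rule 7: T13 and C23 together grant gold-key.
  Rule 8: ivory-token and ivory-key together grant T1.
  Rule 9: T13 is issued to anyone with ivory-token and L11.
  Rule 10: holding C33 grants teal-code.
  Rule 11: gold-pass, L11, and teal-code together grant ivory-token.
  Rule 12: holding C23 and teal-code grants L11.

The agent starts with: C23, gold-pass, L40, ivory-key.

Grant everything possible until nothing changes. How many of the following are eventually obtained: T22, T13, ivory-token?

Holding L40 and C23 grants teal-code (Rule 4).
Holding C23 and teal-code grants L11 (Rule 12).
Holding gold-pass, L11, and teal-code grants ivory-token (Rule 11).
Holding ivory-token and L11 grants T13 (Rule 9).
T22 would need violet-badge and C23 (Rule 1), but violet-badge is never granted.
T13: reached.
ivory-token: reached.
Reached: T13 and ivory-token — 2 of the 3.

2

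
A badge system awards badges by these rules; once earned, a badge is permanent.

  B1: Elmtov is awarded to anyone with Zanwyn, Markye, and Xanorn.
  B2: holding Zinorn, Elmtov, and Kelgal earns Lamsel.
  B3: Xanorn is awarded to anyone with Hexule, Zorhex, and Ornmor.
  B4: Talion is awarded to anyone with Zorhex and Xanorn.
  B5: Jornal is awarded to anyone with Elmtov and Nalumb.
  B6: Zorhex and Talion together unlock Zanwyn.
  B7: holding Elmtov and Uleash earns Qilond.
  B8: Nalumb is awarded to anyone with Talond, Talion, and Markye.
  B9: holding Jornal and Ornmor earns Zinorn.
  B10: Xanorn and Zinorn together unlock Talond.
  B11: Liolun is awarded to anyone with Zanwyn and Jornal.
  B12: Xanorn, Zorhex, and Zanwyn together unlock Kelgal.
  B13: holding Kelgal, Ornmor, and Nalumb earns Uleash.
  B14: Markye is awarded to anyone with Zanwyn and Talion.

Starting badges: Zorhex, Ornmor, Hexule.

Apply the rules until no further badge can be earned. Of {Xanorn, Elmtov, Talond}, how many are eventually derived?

With Hexule, Zorhex, and Ornmor, Xanorn is earned (B3).
With Zorhex and Xanorn, Talion is earned (B4).
With Zorhex and Talion, Zanwyn is earned (B6).
With Zanwyn and Talion, Markye is earned (B14).
With Zanwyn, Markye, and Xanorn, Elmtov is earned (B1).
Xanorn: reached.
Elmtov: reached.
Talond would need Xanorn and Zinorn (B10), but Zinorn is never earned.
Reached: Xanorn and Elmtov — 2 of the 3.

2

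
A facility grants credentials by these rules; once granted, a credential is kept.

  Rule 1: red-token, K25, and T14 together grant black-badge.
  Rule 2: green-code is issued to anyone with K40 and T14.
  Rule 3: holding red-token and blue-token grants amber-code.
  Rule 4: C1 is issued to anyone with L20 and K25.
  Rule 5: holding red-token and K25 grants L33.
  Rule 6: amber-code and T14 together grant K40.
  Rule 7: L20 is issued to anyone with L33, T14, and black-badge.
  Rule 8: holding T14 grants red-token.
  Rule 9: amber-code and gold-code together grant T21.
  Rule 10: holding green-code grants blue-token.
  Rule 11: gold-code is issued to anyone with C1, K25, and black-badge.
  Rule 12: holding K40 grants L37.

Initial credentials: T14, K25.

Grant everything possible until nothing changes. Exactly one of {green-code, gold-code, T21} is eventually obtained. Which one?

gold-code

Holding T14 grants red-token (Rule 8).
Holding red-token, K25, and T14 grants black-badge (Rule 1).
Holding red-token and K25 grants L33 (Rule 5).
Holding L33, T14, and black-badge grants L20 (Rule 7).
Holding L20 and K25 grants C1 (Rule 4).
Holding C1, K25, and black-badge grants gold-code (Rule 11).
green-code would need K40 and T14 (Rule 2), but K40 is never granted. T21 would need amber-code and gold-code (Rule 9), but amber-code is never granted.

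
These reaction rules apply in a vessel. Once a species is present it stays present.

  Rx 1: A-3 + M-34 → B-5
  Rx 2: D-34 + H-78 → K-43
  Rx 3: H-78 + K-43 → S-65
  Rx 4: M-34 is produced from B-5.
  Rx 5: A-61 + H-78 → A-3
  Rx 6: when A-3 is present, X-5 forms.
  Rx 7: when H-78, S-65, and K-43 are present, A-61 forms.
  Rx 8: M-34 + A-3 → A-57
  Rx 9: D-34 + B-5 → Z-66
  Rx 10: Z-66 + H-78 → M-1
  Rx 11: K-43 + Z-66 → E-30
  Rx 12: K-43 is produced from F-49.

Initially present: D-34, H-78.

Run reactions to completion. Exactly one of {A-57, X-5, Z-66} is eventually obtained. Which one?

D-34 and H-78 present → K-43 forms (Rx 2).
H-78 and K-43 present → S-65 forms (Rx 3).
H-78, S-65, and K-43 present → A-61 forms (Rx 7).
A-61 and H-78 present → A-3 forms (Rx 5).
A-3 present → X-5 forms (Rx 6).
Z-66 would need D-34 and B-5 (Rx 9), but B-5 never forms. A-57 would need M-34 and A-3 (Rx 8), but M-34 never forms.

X-5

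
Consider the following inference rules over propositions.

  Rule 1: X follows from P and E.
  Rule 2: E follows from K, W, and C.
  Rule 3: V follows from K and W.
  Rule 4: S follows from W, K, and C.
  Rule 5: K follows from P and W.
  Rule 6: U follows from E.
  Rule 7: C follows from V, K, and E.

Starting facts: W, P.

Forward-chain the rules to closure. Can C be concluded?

No

C would need V, K, and E (Rule 7), but E is never established.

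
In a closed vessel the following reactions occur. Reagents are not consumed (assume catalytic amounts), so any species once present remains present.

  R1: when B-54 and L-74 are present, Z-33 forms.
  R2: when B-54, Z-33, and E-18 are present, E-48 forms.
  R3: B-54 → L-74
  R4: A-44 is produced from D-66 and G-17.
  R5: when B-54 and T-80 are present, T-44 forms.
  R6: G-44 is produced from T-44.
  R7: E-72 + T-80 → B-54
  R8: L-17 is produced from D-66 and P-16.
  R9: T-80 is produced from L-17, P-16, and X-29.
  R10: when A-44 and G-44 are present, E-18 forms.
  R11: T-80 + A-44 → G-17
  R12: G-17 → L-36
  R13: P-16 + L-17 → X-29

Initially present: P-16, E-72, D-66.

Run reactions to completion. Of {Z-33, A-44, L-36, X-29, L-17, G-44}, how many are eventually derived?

4

D-66 and P-16 present → L-17 forms (R8).
P-16 and L-17 present → X-29 forms (R13).
L-17, P-16, and X-29 present → T-80 forms (R9).
E-72 and T-80 present → B-54 forms (R7).
B-54 and T-80 present → T-44 forms (R5).
B-54 present → L-74 forms (R3).
T-44 present → G-44 forms (R6).
B-54 and L-74 present → Z-33 forms (R1).
Z-33: reached.
A-44 would need D-66 and G-17 (R4), but G-17 never forms.
L-36 would need G-17 (R12), but G-17 never forms.
X-29: reached.
L-17: reached.
G-44: reached.
Reached: Z-33, X-29, L-17, and G-44 — 4 of the 6.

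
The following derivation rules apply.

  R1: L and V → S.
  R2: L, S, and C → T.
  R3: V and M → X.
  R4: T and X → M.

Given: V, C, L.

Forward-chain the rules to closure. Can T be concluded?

Yes

L and V hold, so S follows (R1).
From L, S, and C, R2 gives T.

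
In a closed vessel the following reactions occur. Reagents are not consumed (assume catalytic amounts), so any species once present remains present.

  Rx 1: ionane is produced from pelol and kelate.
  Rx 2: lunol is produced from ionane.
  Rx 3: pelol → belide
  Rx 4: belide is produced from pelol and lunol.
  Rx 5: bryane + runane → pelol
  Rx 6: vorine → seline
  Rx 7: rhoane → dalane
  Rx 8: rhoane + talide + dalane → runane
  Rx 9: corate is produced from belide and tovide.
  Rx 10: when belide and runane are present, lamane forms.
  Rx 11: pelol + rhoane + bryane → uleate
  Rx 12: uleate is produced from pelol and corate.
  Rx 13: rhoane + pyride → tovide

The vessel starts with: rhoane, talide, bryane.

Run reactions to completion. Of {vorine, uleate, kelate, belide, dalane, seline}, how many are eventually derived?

rhoane present → dalane forms (Rx 7).
rhoane, talide, and dalane present → runane forms (Rx 8).
bryane and runane present → pelol forms (Rx 5).
pelol present → belide forms (Rx 3).
pelol, rhoane, and bryane present → uleate forms (Rx 11).
No rule produces vorine, and it is not given.
uleate: reached.
No rule produces kelate, and it is not given.
belide: reached.
dalane: reached.
seline would need vorine (Rx 6), but vorine never forms.
Reached: uleate, belide, and dalane — 3 of the 6.

3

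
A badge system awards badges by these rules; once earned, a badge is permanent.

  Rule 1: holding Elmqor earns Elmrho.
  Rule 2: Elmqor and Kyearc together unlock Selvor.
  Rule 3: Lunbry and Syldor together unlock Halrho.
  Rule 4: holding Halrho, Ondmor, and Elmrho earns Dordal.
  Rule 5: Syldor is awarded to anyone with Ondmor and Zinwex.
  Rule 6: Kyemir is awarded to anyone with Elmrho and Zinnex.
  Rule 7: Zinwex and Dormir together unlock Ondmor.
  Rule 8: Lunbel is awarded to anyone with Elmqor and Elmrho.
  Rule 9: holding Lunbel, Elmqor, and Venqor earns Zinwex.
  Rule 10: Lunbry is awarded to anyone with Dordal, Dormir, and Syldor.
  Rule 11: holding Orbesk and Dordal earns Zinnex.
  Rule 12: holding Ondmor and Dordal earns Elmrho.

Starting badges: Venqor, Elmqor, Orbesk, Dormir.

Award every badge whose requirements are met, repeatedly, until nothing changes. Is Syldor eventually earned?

Yes

With Elmqor, Elmrho is earned (Rule 1).
With Elmqor and Elmrho, Lunbel is earned (Rule 8).
With Lunbel, Elmqor, and Venqor, Zinwex is earned (Rule 9).
With Zinwex and Dormir, Ondmor is earned (Rule 7).
With Ondmor and Zinwex, Syldor is earned (Rule 5).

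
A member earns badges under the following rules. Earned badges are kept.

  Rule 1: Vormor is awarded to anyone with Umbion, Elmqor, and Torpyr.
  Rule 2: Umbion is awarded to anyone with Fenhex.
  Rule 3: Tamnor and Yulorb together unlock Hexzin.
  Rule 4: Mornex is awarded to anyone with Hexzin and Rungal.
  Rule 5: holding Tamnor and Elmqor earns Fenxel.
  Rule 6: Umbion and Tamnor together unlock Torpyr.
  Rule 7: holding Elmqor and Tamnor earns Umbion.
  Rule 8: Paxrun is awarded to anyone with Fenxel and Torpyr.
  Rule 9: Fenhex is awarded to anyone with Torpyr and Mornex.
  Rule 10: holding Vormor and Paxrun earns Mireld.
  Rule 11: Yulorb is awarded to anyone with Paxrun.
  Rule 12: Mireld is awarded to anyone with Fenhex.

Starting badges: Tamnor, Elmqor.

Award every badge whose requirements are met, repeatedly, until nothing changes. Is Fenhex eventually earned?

No

Fenhex would need Torpyr and Mornex (Rule 9), but Mornex is never earned.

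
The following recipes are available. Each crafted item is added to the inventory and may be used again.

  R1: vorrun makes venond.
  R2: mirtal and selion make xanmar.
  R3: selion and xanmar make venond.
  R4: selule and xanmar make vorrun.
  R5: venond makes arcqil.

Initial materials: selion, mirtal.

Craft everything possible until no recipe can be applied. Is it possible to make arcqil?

Using R2, mirtal and selion make xanmar.
selion and xanmar → venond (R3).
venond → arcqil (R5).

Yes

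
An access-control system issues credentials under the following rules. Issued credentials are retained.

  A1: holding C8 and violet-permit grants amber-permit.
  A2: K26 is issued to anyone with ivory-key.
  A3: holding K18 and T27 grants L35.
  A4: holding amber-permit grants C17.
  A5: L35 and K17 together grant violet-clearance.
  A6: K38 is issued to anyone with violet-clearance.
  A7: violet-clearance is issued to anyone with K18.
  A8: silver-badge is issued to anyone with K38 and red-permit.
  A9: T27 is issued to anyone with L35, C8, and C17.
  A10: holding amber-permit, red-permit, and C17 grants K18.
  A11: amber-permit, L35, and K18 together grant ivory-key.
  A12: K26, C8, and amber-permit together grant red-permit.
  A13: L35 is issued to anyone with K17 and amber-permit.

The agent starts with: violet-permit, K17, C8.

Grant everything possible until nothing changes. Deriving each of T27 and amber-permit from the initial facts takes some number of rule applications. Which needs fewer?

amber-permit

amber-permit: Holding C8 and violet-permit grants amber-permit (A1). [1 rule application]
T27: Holding C8 and violet-permit grants amber-permit (A1). Holding amber-permit grants C17 (A4). Holding K17 and amber-permit grants L35 (A13). Holding L35, C8, and C17 grants T27 (A9). [4 rule applications]
amber-permit needs fewer.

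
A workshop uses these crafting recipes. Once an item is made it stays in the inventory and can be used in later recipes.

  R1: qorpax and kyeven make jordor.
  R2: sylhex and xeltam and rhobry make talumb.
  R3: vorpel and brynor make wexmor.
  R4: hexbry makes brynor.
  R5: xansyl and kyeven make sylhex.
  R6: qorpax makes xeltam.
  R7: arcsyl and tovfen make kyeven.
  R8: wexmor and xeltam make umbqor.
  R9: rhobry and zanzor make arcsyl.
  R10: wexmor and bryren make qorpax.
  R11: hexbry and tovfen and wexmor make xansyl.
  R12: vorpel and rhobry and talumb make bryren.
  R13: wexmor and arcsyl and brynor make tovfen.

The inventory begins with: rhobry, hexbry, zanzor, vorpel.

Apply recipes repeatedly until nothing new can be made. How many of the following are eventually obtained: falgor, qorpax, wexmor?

hexbry → brynor (R4).
Using R3, vorpel and brynor make wexmor.
No rule produces falgor, and it is not given.
qorpax would need wexmor and bryren (R10), but bryren is never obtained.
wexmor: reached.
Reached: wexmor — 1 of the 3.

1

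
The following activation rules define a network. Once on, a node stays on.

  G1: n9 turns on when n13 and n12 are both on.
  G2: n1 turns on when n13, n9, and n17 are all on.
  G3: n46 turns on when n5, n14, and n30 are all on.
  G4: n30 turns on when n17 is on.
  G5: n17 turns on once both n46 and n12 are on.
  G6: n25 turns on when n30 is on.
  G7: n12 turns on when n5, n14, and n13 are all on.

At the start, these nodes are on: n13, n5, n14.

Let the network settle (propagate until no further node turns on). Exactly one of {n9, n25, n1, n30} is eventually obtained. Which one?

n5, n14, and n13 are on, so n12 turns on (G7).
n13 and n12 are on, so n9 turns on (G1).
n1 would need n13, n9, and n17 (G2), but n17 never turns on. n30 would need n17 (G4), but n17 never turns on. n25 would need n30 (G6), but n30 never turns on.

n9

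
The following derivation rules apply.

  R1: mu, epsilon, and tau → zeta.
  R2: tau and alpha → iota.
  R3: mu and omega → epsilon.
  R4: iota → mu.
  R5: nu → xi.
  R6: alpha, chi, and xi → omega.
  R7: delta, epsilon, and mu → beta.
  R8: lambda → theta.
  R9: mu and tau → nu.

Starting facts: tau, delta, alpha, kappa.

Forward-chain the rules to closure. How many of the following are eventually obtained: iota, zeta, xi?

tau and alpha hold, so iota follows (R2).
iota holds, so mu follows (R4).
From mu and tau, R9 gives nu.
From nu, R5 gives xi.
iota: reached.
zeta would need mu, epsilon, and tau (R1), but epsilon is never established.
xi: reached.
Reached: iota and xi — 2 of the 3.

2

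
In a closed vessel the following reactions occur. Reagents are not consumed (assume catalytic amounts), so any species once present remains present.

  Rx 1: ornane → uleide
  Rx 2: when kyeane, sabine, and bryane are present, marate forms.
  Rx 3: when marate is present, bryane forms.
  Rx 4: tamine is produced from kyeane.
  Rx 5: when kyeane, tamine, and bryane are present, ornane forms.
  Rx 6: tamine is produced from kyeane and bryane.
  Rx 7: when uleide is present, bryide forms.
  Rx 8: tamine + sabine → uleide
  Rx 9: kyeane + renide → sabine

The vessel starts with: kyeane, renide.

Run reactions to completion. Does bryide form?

Yes

kyeane and renide present → sabine forms (Rx 9).
kyeane present → tamine forms (Rx 4).
tamine and sabine present → uleide forms (Rx 8).
uleide present → bryide forms (Rx 7).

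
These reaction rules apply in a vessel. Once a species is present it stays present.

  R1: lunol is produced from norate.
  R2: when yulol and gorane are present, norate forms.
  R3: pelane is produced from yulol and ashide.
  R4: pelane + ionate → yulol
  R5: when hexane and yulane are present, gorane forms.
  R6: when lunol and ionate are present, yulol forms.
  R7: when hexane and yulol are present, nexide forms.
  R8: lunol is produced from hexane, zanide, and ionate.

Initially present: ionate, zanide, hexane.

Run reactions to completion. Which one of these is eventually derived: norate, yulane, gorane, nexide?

nexide

hexane, zanide, and ionate present → lunol forms (R8).
lunol and ionate present → yulol forms (R6).
hexane and yulol present → nexide forms (R7).
No rule produces yulane, and it is not given. gorane would need hexane and yulane (R5), but yulane never forms. norate would need yulol and gorane (R2), but gorane never forms.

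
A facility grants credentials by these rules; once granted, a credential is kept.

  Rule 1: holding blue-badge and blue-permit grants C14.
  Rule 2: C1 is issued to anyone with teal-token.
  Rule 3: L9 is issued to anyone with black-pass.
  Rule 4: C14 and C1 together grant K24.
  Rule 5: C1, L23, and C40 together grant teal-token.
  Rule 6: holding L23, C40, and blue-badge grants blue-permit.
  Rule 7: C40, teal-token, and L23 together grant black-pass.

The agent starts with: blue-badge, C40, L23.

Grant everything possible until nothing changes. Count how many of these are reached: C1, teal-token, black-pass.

0

C1 would need teal-token (Rule 2), but teal-token is never granted.
teal-token would need C1, L23, and C40 (Rule 5), but C1 is never granted.
black-pass would need C40, teal-token, and L23 (Rule 7), but teal-token is never granted.
None of the 3 are reached.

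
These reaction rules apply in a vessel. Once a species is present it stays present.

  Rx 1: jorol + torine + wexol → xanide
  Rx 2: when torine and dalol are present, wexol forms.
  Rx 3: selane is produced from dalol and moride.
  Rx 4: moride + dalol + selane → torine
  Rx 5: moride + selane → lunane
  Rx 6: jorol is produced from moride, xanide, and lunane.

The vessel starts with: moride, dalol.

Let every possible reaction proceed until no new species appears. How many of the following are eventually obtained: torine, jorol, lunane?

dalol and moride present → selane forms (Rx 3).
moride, dalol, and selane present → torine forms (Rx 4).
moride and selane present → lunane forms (Rx 5).
torine: reached.
jorol would need moride, xanide, and lunane (Rx 6), but xanide never forms.
lunane: reached.
Reached: torine and lunane — 2 of the 3.

2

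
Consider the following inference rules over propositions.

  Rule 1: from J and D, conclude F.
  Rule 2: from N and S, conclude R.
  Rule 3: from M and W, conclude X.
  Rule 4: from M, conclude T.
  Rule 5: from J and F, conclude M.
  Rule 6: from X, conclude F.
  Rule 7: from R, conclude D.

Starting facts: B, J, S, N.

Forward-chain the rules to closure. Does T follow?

From N and S, Rule 2 gives R.
From R, Rule 7 gives D.
J and D hold, so F follows (Rule 1).
J and F hold, so M follows (Rule 5).
From M, Rule 4 gives T.

Yes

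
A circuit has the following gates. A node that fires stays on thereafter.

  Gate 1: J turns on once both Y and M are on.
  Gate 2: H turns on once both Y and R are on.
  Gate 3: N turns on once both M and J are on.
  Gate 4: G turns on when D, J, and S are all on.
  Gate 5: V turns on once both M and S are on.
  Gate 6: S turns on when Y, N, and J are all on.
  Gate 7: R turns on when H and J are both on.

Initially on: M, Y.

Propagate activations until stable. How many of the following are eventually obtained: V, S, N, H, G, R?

3

Gate 1: Y and M on → J on.
Gate 3: M and J on → N on.
Y, N, and J are on, so S turns on (Gate 6).
M and S are on, so V turns on (Gate 5).
V: reached.
S: reached.
N: reached.
H would need Y and R (Gate 2), but R never turns on.
G would need D, J, and S (Gate 4), but D never turns on.
R would need H and J (Gate 7), but H never turns on.
Reached: V, S, and N — 3 of the 6.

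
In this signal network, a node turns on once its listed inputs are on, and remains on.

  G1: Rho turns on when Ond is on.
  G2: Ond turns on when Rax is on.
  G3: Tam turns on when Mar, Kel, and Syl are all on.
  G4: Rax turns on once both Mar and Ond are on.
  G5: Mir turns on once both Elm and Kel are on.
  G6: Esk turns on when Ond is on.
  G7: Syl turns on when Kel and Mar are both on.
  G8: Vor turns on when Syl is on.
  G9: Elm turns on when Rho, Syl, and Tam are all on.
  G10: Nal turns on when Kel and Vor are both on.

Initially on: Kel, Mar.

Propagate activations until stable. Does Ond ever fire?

Ond would need Rax (G2), but Rax never turns on.

No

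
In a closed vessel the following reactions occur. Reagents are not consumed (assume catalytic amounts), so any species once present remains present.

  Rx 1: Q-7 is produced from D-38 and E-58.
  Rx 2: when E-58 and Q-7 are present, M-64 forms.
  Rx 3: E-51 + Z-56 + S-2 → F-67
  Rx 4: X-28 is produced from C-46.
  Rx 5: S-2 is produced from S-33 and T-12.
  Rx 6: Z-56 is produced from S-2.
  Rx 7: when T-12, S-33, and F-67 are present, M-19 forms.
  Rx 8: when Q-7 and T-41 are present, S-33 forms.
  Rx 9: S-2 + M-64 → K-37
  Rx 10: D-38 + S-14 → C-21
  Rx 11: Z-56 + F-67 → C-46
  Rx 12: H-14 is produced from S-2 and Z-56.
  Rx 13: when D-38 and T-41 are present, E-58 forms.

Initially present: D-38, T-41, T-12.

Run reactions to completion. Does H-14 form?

Yes

D-38 and T-41 present → E-58 forms (Rx 13).
D-38 and E-58 present → Q-7 forms (Rx 1).
Q-7 and T-41 present → S-33 forms (Rx 8).
S-33 and T-12 present → S-2 forms (Rx 5).
S-2 present → Z-56 forms (Rx 6).
S-2 and Z-56 present → H-14 forms (Rx 12).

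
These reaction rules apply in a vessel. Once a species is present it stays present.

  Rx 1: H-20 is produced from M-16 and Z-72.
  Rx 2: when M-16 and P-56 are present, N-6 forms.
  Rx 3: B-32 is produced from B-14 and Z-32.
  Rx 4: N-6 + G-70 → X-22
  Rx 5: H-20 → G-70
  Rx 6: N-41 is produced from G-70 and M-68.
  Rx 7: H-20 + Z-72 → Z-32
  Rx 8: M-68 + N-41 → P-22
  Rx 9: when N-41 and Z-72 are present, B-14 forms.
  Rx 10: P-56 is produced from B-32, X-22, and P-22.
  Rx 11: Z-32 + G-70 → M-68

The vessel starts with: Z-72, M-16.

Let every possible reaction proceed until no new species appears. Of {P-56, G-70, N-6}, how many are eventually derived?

M-16 and Z-72 present → H-20 forms (Rx 1).
H-20 present → G-70 forms (Rx 5).
P-56 would need B-32, X-22, and P-22 (Rx 10), but X-22 never forms.
G-70: reached.
N-6 would need M-16 and P-56 (Rx 2), but P-56 never forms.
Reached: G-70 — 1 of the 3.

1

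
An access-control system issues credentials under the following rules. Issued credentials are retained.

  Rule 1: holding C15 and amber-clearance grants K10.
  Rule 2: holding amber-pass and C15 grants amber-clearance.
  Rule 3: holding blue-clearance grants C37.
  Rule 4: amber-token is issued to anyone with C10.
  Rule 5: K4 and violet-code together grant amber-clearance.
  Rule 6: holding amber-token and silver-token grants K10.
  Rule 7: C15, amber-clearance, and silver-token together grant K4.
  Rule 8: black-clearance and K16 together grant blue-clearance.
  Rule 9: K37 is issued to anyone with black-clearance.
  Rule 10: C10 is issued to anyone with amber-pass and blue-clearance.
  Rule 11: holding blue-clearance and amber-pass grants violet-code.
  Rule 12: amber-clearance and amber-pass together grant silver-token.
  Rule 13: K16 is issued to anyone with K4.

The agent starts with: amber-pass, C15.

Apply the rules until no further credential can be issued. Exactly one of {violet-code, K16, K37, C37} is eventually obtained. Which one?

Holding amber-pass and C15 grants amber-clearance (Rule 2).
Holding amber-clearance and amber-pass grants silver-token (Rule 12).
Holding C15, amber-clearance, and silver-token grants K4 (Rule 7).
Holding K4 grants K16 (Rule 13).
violet-code would need blue-clearance and amber-pass (Rule 11), but blue-clearance is never granted. C37 would need blue-clearance (Rule 3), but blue-clearance is never granted. K37 would need black-clearance (Rule 9), but black-clearance is never granted.

K16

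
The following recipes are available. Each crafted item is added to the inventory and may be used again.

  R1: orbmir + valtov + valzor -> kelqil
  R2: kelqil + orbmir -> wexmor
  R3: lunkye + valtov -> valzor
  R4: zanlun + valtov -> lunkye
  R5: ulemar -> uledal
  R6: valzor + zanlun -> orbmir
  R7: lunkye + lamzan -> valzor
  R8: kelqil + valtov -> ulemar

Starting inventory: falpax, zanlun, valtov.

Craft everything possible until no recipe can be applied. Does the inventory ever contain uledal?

Using R4, zanlun and valtov make lunkye.
Using R3, lunkye and valtov make valzor.
Using R6, valzor and zanlun make orbmir.
Using R1, orbmir, valtov, and valzor make kelqil.
Using R8, kelqil and valtov make ulemar.
Using R5, ulemar makes uledal.

Yes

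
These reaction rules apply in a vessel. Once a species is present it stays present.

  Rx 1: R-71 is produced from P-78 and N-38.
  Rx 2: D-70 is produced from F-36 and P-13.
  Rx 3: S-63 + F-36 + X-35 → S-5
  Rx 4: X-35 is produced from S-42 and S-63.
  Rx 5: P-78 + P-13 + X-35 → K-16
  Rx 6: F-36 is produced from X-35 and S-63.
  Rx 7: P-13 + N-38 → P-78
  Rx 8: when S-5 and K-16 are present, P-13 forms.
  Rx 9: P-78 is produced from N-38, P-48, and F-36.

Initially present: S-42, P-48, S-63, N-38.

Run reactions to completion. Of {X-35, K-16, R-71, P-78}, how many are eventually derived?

S-42 and S-63 present → X-35 forms (Rx 4).
X-35 and S-63 present → F-36 forms (Rx 6).
N-38, P-48, and F-36 present → P-78 forms (Rx 9).
P-78 and N-38 present → R-71 forms (Rx 1).
X-35: reached.
K-16 would need P-78, P-13, and X-35 (Rx 5), but P-13 never forms.
R-71: reached.
P-78: reached.
Reached: X-35, R-71, and P-78 — 3 of the 4.

3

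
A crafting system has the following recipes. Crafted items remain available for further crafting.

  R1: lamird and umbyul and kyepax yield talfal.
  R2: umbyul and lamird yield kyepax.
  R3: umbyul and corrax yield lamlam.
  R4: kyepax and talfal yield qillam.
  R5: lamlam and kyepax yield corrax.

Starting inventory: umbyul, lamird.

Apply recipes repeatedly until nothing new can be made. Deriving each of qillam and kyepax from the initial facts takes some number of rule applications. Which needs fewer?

kyepax

kyepax: umbyul and lamird → kyepax (R2). [1 rule application]
qillam: umbyul and lamird → kyepax (R2). Using R1, lamird, umbyul, and kyepax make talfal. Using R4, kyepax and talfal make qillam. [3 rule applications]
kyepax needs fewer.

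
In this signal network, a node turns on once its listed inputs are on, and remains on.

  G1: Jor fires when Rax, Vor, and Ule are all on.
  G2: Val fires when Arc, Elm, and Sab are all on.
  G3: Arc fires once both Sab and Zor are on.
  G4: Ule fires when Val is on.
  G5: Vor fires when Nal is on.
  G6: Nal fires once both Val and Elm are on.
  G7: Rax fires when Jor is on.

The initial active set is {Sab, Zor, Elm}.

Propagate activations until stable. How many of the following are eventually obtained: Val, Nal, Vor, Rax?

3

G3: Sab and Zor on → Arc on.
Arc, Elm, and Sab are on, so Val fires (G2).
Val and Elm are on, so Nal fires (G6).
Nal is on, so Vor fires (G5).
Val: reached.
Nal: reached.
Vor: reached.
Rax would need Jor (G7), but Jor never turns on.
Reached: Val, Nal, and Vor — 3 of the 4.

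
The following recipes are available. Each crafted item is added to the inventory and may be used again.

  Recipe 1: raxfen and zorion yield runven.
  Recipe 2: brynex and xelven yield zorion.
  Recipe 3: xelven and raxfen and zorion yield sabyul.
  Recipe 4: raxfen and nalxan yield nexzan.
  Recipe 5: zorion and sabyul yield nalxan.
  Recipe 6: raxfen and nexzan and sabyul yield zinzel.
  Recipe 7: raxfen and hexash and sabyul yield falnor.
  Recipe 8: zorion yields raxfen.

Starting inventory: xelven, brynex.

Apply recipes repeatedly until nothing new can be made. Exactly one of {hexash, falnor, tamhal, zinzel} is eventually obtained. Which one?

brynex and xelven → zorion (Recipe 2).
zorion → raxfen (Recipe 8).
Using Recipe 3, xelven, raxfen, and zorion make sabyul.
zorion and sabyul → nalxan (Recipe 5).
Using Recipe 4, raxfen and nalxan make nexzan.
raxfen and nexzan and sabyul → zinzel (Recipe 6).
No rule produces hexash, and it is not given. falnor would need raxfen, hexash, and sabyul (Recipe 7), but hexash is never obtained. No rule produces tamhal, and it is not given.

zinzel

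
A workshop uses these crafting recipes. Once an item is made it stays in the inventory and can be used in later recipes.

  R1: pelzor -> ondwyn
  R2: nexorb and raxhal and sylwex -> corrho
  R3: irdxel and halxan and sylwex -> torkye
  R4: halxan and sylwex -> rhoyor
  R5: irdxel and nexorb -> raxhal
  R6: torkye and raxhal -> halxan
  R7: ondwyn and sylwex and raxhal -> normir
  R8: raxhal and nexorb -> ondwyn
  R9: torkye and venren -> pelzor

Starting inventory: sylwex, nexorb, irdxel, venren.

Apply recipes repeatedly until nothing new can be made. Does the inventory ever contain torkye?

No

torkye would need irdxel, halxan, and sylwex (R3), but halxan is never obtained.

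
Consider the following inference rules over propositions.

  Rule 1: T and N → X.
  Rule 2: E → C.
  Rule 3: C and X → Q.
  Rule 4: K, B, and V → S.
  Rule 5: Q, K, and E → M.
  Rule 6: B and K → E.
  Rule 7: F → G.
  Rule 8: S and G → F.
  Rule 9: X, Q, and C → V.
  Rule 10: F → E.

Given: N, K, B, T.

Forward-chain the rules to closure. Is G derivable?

No

G would need F (Rule 7), but F is never established.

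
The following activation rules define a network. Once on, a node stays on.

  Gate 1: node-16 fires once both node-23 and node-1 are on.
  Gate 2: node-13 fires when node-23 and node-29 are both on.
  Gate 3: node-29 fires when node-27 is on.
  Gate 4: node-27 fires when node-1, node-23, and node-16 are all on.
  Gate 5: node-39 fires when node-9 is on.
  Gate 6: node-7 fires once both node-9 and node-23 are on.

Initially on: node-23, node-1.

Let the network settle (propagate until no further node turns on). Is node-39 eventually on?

node-39 would need node-9 (Gate 5), but node-9 never turns on.

No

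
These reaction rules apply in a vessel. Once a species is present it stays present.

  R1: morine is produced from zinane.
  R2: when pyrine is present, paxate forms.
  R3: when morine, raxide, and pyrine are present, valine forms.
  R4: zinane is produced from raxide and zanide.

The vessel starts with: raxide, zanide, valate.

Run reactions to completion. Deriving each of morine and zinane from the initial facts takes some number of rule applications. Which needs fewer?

zinane: raxide and zanide present → zinane forms (R4). [1 rule application]
morine: raxide and zanide present → zinane forms (R4). zinane present → morine forms (R1). [2 rule applications]
zinane needs fewer.

zinane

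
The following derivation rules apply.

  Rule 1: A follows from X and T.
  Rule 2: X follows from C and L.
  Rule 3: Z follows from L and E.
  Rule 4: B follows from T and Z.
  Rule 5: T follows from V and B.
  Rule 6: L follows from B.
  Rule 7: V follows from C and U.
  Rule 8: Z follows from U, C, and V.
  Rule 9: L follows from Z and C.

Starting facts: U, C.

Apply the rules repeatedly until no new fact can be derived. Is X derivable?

Yes

From C and U, Rule 7 gives V.
U, C, and V hold, so Z follows (Rule 8).
Z and C hold, so L follows (Rule 9).
From C and L, Rule 2 gives X.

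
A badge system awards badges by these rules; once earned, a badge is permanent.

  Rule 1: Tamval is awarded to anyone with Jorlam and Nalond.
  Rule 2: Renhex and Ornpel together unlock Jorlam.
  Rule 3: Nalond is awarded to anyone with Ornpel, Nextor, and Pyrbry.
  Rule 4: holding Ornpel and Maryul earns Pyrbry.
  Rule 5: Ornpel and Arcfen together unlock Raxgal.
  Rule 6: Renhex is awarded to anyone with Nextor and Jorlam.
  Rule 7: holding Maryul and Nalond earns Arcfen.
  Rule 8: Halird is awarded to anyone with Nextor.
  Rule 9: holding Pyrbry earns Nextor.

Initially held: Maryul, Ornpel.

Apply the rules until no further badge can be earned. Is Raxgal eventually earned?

With Ornpel and Maryul, Pyrbry is earned (Rule 4).
With Pyrbry, Nextor is earned (Rule 9).
With Ornpel, Nextor, and Pyrbry, Nalond is earned (Rule 3).
With Maryul and Nalond, Arcfen is earned (Rule 7).
With Ornpel and Arcfen, Raxgal is earned (Rule 5).

Yes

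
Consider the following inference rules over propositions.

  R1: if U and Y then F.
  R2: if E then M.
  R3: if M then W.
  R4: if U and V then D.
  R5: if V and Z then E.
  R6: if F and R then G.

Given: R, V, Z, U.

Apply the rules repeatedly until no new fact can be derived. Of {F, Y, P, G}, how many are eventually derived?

0

F would need U and Y (R1), but Y is never established.
No rule produces Y, and it is not given.
No rule produces P, and it is not given.
G would need F and R (R6), but F is never established.
None of the 4 are reached.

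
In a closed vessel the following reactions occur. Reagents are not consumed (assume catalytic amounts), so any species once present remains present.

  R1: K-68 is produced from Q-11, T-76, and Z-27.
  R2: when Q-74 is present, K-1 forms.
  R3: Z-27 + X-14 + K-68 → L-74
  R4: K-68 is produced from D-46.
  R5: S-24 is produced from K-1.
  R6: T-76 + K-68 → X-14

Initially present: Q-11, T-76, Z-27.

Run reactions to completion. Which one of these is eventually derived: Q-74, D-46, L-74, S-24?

L-74

Q-11, T-76, and Z-27 present → K-68 forms (R1).
T-76 and K-68 present → X-14 forms (R6).
Z-27, X-14, and K-68 present → L-74 forms (R3).
No rule produces Q-74, and it is not given. No rule produces D-46, and it is not given. S-24 would need K-1 (R5), but K-1 never forms.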